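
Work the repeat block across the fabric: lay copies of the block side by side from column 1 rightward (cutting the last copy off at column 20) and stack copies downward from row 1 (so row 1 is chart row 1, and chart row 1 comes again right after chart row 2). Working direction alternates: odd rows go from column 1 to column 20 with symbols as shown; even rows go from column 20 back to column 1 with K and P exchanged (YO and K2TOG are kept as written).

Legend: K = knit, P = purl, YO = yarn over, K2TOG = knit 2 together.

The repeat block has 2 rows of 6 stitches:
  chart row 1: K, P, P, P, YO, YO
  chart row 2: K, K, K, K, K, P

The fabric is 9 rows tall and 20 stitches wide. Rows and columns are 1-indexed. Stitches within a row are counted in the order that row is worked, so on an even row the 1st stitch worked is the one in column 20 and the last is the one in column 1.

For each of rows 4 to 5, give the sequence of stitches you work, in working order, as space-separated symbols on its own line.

Row 4: chart row 2, WS - tiled (columns 1-20): K K K K K P K K K K K P K K K K K P K K; work from column 20 back to 1 with K<->P swapped.
Row 5: chart row 1, RS - tile across columns 1-20 and work as-is.

Rows as worked:
P P K P P P P P K P P P P P K P P P P P
K P P P YO YO K P P P YO YO K P P P YO YO K P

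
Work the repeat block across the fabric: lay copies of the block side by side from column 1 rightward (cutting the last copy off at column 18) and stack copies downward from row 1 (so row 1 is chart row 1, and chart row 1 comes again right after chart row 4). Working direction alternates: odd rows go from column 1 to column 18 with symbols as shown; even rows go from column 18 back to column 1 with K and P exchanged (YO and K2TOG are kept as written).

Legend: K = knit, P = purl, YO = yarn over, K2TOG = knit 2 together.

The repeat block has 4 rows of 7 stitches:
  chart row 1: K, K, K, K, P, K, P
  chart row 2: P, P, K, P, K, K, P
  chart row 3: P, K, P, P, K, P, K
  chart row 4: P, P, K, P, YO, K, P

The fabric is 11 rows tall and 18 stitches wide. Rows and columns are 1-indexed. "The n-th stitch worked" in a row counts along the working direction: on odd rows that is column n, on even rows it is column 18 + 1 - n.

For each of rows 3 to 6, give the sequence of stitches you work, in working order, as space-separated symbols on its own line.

Rows as worked:
P K P P K P K P K P P K P K P K P P
K P K K K P YO K P K K K P YO K P K K
K K K K P K P K K K K P K P K K K K
K P K K K P P K P K K K P P K P K K

Derivation:
Row 3: chart row 3, RS - tile across columns 1-18 and work as-is.
Row 4: chart row 4, WS - tiled (columns 1-18): P P K P YO K P P P K P YO K P P P K P; work from column 18 back to 1 with K<->P swapped.
Row 5: chart row 1, RS - tile across columns 1-18 and work as-is.
Row 6: chart row 2, WS - tiled (columns 1-18): P P K P K K P P P K P K K P P P K P; work from column 18 back to 1 with K<->P swapped.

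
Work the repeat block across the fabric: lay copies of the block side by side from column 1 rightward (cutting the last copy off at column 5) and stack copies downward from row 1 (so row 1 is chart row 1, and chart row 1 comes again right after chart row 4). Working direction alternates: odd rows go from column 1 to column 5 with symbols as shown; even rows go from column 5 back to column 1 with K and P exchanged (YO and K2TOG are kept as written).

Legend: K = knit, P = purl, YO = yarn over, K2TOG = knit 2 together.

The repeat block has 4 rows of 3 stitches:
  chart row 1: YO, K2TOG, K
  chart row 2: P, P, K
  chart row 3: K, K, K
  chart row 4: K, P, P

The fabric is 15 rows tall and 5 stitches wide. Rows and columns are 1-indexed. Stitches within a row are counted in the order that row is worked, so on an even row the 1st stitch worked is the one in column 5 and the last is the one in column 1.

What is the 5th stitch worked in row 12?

For row 12: chart row = ((12-1) mod 4) + 1 = 4; this is a WS (even) row.
Chart row 4 tiled across columns 1-5: K P P K P
WS row: flip the tiled sequence (start at column 5) and apply K<->P; YO and K2TOG stay.
Row 12 as worked: K P K K P
The 5th stitch worked is P.

== STITCH ==
P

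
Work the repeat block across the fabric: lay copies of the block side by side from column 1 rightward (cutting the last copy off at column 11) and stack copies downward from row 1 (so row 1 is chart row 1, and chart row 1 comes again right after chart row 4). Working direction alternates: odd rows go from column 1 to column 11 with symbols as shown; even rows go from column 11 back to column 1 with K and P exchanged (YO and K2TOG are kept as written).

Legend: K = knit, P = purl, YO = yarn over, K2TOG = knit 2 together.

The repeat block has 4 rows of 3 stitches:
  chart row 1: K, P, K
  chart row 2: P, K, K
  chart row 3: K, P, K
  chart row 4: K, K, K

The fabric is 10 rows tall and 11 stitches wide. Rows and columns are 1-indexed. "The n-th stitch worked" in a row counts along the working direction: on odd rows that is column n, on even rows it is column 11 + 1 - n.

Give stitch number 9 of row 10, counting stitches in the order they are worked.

Row 10: (10-1) mod 4 = 1, so use chart row 2. Even row -> WS.
Chart row 2 tiled across columns 1-11: P K K P K K P K K P K
WS: work from column 11 back to column 1 (reverse the tiled row), swapping K<->P (YO and K2TOG unchanged).
Row 10 as worked: P K P P K P P K P P K
Stitch 9 in working order -> P

Stitch:
P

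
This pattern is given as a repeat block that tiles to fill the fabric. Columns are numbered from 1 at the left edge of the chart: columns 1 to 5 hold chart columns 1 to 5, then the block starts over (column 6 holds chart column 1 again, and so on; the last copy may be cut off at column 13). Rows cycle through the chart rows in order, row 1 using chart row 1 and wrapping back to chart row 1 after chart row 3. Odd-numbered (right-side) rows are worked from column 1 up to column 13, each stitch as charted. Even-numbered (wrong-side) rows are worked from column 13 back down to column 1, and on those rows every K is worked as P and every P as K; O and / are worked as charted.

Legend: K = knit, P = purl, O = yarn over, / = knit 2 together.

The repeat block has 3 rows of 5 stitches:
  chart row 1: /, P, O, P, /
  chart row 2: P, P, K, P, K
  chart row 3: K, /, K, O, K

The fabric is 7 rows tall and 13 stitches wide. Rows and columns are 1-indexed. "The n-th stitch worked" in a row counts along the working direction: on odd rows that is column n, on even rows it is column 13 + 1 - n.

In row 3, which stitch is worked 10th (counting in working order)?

== STITCH ==
K

Derivation:
Row 3: (3-1) mod 3 = 2, so use chart row 3. Odd row -> RS.
Chart row 3 tiled across columns 1-13: K / K O K K / K O K K / K
RS row: no reversal, no swap; stitch n worked = column n.
Stitch 10 in working order -> K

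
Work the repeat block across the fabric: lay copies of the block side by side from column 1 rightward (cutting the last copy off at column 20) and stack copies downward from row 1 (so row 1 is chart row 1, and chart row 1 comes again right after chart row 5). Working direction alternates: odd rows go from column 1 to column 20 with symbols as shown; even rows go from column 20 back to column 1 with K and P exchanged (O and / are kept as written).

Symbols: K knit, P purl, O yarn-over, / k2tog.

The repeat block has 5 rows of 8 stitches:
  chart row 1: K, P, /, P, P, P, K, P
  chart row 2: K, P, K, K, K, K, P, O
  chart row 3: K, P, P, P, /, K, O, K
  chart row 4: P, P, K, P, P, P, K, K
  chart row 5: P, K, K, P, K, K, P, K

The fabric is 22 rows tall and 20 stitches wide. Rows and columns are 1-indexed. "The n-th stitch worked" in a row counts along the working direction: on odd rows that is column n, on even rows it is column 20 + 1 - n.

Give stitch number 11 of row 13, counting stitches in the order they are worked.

Row 13 uses chart row ((13-1) mod 5)+1 = 3. Row 13 is odd, so RS.
Chart row 3 tiled across columns 1-20: K P P P / K O K K P P P / K O K K P P P
RS: work column 1 to column 20, symbols as charted — the tiled row is the row as worked.
Counting 11 along the worked row gives P.

Result:
P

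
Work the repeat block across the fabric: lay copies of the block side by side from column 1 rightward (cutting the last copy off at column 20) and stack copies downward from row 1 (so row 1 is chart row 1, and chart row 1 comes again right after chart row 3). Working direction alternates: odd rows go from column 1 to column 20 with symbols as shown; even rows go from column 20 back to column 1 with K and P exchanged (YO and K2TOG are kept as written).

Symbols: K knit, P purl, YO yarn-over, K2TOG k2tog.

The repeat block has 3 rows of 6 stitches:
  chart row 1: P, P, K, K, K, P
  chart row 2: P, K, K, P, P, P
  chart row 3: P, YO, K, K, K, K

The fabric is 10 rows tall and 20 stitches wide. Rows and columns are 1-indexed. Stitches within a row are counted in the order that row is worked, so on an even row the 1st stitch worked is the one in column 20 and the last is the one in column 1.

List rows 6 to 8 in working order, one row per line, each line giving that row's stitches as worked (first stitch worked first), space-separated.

Row 6: chart row 3, WS - tiled (columns 1-20): P YO K K K K P YO K K K K P YO K K K K P YO; work from column 20 back to 1 with K<->P swapped.
Row 7: chart row 1, RS - tile across columns 1-20 and work as-is.
Row 8: chart row 2, WS - tiled (columns 1-20): P K K P P P P K K P P P P K K P P P P K; work from column 20 back to 1 with K<->P swapped.

== ROWS AS WORKED ==
YO K P P P P YO K P P P P YO K P P P P YO K
P P K K K P P P K K K P P P K K K P P P
P K K K K P P K K K K P P K K K K P P K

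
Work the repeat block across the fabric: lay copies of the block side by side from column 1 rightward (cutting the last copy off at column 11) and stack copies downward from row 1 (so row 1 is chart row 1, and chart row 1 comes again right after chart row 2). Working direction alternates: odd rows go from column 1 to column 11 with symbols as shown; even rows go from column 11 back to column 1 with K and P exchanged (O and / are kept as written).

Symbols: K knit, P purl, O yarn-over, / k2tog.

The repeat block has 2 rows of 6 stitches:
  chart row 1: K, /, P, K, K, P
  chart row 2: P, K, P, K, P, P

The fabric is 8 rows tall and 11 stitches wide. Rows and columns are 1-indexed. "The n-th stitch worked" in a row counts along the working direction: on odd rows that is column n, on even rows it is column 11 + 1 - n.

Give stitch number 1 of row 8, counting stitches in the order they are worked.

Stitch:
K

Derivation:
Row 8 uses chart row ((8-1) mod 2)+1 = 2. Row 8 is even, so WS.
Chart row 2 tiled across columns 1-11: P K P K P P P K P K P
WS: work from column 11 back to column 1 (reverse the tiled row), swapping K<->P (O and / unchanged).
Row 8 as worked: K P K P K K K P K P K
Counting 1 along the worked row gives K.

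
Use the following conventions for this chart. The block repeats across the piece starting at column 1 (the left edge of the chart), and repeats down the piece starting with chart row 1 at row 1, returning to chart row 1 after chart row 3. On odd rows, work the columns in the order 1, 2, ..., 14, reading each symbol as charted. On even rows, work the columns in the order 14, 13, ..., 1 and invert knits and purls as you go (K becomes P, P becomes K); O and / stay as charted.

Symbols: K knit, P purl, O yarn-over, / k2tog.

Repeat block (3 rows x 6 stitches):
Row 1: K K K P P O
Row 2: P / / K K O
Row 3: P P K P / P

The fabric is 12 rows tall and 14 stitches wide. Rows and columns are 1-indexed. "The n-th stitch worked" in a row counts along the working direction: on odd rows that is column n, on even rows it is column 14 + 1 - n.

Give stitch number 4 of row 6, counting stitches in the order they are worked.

Row 6 uses chart row ((6-1) mod 3)+1 = 3. Row 6 is even, so WS.
Chart row 3 tiled across columns 1-14: P P K P / P P P K P / P P P
WS: work from column 14 back to column 1 (reverse the tiled row), swapping K<->P (O and / unchanged).
Row 6 as worked: K K K / K P K K K / K P K K
Stitch 4 in working order -> /

Result:
/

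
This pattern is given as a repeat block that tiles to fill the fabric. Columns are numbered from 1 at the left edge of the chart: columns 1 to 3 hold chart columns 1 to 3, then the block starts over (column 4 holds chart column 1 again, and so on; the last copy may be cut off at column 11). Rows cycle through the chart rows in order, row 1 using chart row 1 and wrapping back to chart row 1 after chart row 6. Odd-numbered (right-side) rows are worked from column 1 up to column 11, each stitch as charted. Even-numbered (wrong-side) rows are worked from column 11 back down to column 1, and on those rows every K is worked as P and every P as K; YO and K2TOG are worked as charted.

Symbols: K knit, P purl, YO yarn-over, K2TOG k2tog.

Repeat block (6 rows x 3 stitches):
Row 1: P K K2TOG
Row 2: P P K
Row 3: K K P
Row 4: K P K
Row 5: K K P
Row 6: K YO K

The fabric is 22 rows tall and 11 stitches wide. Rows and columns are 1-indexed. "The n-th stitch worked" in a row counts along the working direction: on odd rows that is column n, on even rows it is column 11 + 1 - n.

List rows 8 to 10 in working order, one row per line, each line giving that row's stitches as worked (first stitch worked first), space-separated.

Row 8: chart row 2, WS - tiled (columns 1-11): P P K P P K P P K P P; work from column 11 back to 1 with K<->P swapped.
Row 9: chart row 3, RS - tile across columns 1-11 and work as-is.
Row 10: chart row 4, WS - tiled (columns 1-11): K P K K P K K P K K P; work from column 11 back to 1 with K<->P swapped.

== ROWS AS WORKED ==
K K P K K P K K P K K
K K P K K P K K P K K
K P P K P P K P P K P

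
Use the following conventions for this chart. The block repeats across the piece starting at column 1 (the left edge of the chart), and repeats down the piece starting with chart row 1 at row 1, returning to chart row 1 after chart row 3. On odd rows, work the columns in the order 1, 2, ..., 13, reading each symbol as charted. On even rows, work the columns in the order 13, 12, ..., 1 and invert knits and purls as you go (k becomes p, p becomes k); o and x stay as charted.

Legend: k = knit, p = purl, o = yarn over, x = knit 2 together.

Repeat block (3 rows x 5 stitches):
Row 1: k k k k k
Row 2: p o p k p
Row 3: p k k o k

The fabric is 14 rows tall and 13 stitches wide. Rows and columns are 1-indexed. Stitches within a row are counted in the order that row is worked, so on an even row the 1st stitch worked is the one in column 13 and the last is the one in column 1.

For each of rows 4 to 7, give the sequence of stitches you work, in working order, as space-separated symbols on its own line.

Rows as worked:
p p p p p p p p p p p p p
p o p k p p o p k p p o p
p p k p o p p k p o p p k
k k k k k k k k k k k k k

Derivation:
Row 4: chart row 1, WS - tiled (columns 1-13): k k k k k k k k k k k k k; work from column 13 back to 1 with k<->p swapped.
Row 5: chart row 2, RS - tile across columns 1-13 and work as-is.
Row 6: chart row 3, WS - tiled (columns 1-13): p k k o k p k k o k p k k; work from column 13 back to 1 with k<->p swapped.
Row 7: chart row 1, RS - tile across columns 1-13 and work as-is.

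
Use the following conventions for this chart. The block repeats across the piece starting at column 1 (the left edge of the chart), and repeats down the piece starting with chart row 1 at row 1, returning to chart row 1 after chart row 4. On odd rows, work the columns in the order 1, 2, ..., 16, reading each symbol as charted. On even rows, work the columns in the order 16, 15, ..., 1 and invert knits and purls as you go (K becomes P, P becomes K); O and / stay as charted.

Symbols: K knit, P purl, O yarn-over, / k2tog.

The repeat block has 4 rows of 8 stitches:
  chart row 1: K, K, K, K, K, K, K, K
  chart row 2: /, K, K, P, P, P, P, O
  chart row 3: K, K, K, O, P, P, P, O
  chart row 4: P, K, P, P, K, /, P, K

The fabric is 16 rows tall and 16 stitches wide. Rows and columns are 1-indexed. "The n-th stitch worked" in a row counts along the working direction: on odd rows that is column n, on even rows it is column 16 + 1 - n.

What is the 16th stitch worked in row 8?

Stitch:
K

Derivation:
Row 8: (8-1) mod 4 = 3, so use chart row 4. Even row -> WS.
Chart row 4 tiled across columns 1-16: P K P P K / P K P K P P K / P K
WS row: flip the tiled sequence (start at column 16) and apply K<->P; O and / stay.
Row 8 as worked: P K / P K K P K P K / P K K P K
Stitch 16 in working order -> K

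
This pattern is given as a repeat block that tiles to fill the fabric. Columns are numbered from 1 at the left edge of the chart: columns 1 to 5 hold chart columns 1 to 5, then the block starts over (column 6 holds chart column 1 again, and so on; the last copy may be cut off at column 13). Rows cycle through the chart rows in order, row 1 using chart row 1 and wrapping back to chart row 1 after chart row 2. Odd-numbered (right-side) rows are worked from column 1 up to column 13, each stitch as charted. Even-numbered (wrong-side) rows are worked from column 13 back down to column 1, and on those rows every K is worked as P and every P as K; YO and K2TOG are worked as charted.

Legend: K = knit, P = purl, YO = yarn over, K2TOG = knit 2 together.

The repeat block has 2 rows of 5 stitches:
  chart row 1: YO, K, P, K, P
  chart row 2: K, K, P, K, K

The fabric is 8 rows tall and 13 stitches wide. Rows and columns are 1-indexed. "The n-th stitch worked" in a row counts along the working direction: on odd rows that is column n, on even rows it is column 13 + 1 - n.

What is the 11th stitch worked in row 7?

Stitch:
YO

Derivation:
For row 7: chart row = ((7-1) mod 2) + 1 = 1; this is a RS (odd) row.
Chart row 1 tiled across columns 1-13: YO K P K P YO K P K P YO K P
Right side: take the tiled row as-is (worked left to right from column 1).
The 11th stitch worked is YO.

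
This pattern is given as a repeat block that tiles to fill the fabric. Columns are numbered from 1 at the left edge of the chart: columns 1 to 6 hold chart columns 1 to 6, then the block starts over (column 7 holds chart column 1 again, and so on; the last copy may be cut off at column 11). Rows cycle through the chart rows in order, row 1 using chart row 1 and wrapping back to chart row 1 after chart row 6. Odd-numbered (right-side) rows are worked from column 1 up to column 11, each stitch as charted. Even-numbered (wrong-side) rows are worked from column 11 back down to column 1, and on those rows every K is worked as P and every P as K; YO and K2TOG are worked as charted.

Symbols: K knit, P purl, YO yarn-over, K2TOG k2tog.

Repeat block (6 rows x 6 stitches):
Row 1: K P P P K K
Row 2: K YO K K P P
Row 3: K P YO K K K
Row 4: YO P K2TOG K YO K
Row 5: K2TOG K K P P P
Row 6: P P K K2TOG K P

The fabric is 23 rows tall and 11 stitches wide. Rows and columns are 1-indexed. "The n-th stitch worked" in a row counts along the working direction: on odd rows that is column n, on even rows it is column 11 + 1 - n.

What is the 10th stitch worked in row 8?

Result:
YO

Derivation:
For row 8: chart row = ((8-1) mod 6) + 1 = 2; this is a WS (even) row.
Chart row 2 tiled across columns 1-11: K YO K K P P K YO K K P
Wrong side: read the tiled row from column 11 down to 1 and exchange K with P (leave YO, K2TOG).
Row 8 as worked: K P P YO P K K P P YO P
Stitch 10 in working order -> YO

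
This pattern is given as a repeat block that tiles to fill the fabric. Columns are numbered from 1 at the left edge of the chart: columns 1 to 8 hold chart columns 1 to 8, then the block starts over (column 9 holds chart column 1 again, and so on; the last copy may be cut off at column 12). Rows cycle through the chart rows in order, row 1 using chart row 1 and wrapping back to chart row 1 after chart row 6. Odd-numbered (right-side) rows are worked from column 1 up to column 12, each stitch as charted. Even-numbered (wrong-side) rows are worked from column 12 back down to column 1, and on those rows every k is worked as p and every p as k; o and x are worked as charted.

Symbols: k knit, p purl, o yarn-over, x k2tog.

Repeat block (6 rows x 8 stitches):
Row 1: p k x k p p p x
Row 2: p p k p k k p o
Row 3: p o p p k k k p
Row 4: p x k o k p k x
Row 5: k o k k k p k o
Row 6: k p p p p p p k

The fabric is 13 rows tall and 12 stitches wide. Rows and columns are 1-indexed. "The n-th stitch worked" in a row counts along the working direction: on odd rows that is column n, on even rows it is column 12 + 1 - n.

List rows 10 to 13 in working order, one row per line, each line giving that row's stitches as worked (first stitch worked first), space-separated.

Row 10: chart row 4, WS - tiled (columns 1-12): p x k o k p k x p x k o; work from column 12 back to 1 with k<->p swapped.
Row 11: chart row 5, RS - tile across columns 1-12 and work as-is.
Row 12: chart row 6, WS - tiled (columns 1-12): k p p p p p p k k p p p; work from column 12 back to 1 with k<->p swapped.
Row 13: chart row 1, RS - tile across columns 1-12 and work as-is.

Result:
o p x k x p k p o p x k
k o k k k p k o k o k k
k k k p p k k k k k k p
p k x k p p p x p k x k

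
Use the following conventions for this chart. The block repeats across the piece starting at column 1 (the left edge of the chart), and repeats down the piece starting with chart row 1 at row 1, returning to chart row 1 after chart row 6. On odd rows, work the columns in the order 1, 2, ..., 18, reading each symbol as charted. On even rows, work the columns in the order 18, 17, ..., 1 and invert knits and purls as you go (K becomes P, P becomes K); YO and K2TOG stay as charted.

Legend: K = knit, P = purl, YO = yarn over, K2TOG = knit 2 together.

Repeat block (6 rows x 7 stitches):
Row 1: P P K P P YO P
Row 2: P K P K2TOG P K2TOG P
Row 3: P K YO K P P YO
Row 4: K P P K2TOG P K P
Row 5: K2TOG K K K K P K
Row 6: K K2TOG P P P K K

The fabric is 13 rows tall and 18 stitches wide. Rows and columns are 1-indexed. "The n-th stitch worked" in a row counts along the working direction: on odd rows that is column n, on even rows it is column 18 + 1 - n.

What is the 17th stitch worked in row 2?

Row 2 uses chart row ((2-1) mod 6)+1 = 2. Row 2 is even, so WS.
Chart row 2 tiled across columns 1-18: P K P K2TOG P K2TOG P P K P K2TOG P K2TOG P P K P K2TOG
Wrong side: read the tiled row from column 18 down to 1 and exchange K with P (leave YO, K2TOG).
Row 2 as worked: K2TOG K P K K K2TOG K K2TOG K P K K K2TOG K K2TOG K P K
The 17th stitch worked is P.

Result:
P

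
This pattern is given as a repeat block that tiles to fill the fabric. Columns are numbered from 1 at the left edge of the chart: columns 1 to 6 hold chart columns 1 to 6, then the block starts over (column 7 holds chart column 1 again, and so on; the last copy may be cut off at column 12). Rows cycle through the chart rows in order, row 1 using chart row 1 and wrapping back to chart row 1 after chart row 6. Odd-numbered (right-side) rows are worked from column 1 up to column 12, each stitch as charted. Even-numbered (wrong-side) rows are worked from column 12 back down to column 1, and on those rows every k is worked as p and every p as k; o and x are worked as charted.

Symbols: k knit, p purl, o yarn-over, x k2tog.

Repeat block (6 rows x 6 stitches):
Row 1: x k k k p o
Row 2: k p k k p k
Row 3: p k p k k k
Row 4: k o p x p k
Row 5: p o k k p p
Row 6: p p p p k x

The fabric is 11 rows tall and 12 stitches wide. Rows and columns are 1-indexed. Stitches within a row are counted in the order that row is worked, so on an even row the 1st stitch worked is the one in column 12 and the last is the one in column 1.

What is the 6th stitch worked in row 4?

Result:
p

Derivation:
Row 4 uses chart row ((4-1) mod 6)+1 = 4. Row 4 is even, so WS.
Chart row 4 tiled across columns 1-12: k o p x p k k o p x p k
Wrong side: read the tiled row from column 12 down to 1 and exchange k with p (leave o, x).
Row 4 as worked: p k x k o p p k x k o p
Counting 6 along the worked row gives p.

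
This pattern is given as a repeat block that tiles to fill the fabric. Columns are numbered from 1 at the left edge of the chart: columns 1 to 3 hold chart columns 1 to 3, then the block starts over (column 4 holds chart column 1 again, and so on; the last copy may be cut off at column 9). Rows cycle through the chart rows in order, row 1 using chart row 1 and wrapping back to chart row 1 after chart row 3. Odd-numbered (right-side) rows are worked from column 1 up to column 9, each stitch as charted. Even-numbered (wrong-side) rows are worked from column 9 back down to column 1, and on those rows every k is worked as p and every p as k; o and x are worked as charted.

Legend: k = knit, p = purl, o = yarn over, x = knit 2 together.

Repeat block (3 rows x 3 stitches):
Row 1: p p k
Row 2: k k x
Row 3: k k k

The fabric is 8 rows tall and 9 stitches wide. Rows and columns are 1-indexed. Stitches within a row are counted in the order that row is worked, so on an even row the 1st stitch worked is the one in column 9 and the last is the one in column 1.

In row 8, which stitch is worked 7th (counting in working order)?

== STITCH ==
x

Derivation:
Row 8 uses chart row ((8-1) mod 3)+1 = 2. Row 8 is even, so WS.
Chart row 2 tiled across columns 1-9: k k x k k x k k x
WS row: flip the tiled sequence (start at column 9) and apply k<->p; o and x stay.
Row 8 as worked: x p p x p p x p p
The 7th stitch worked is x.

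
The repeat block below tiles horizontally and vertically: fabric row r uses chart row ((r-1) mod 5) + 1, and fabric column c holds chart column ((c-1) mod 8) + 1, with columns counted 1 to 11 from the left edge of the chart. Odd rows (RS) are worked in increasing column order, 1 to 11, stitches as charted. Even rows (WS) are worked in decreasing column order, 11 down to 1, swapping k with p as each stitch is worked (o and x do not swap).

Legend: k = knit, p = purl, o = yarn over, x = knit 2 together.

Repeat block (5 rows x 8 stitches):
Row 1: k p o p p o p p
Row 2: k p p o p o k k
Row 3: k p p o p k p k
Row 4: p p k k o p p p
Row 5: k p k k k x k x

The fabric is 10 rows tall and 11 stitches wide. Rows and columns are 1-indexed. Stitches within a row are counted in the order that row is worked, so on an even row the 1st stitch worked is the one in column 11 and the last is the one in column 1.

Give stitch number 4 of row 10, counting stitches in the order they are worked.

Row 10: (10-1) mod 5 = 4, so use chart row 5. Even row -> WS.
Chart row 5 tiled across columns 1-11: k p k k k x k x k p k
WS: work from column 11 back to column 1 (reverse the tiled row), swapping k<->p (o and x unchanged).
Row 10 as worked: p k p x p x p p p k p
Counting 4 along the worked row gives x.

Result:
x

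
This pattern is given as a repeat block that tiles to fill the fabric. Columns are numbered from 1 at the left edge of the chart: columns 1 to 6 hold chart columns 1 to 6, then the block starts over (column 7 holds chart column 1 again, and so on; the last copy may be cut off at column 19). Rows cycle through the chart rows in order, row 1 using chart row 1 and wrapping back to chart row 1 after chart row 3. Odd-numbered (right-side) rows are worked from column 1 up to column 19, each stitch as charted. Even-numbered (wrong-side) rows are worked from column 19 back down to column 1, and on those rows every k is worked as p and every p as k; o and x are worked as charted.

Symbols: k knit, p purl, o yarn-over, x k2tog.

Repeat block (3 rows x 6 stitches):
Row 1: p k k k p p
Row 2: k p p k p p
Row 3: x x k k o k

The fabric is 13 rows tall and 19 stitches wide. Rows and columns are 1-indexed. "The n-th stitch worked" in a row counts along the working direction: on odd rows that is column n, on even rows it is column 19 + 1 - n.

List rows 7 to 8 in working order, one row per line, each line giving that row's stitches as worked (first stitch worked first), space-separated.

Row 7: chart row 1, RS - tile across columns 1-19 and work as-is.
Row 8: chart row 2, WS - tiled (columns 1-19): k p p k p p k p p k p p k p p k p p k; work from column 19 back to 1 with k<->p swapped.

Result:
p k k k p p p k k k p p p k k k p p p
p k k p k k p k k p k k p k k p k k p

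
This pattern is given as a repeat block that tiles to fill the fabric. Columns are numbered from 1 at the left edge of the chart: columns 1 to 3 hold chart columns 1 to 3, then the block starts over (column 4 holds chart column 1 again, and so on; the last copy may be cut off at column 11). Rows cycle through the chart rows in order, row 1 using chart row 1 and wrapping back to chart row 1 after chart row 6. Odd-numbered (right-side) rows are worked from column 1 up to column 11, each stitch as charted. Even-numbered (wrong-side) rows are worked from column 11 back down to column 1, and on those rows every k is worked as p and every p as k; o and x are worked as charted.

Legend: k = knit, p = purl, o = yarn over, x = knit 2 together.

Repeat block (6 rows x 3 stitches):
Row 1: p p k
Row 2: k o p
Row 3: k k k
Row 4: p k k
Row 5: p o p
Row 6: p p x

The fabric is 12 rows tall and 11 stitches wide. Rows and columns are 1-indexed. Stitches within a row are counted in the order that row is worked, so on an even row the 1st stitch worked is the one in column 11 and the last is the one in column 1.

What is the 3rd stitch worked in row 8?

Result:
k

Derivation:
For row 8: chart row = ((8-1) mod 6) + 1 = 2; this is a WS (even) row.
Chart row 2 tiled across columns 1-11: k o p k o p k o p k o
WS: work from column 11 back to column 1 (reverse the tiled row), swapping k<->p (o and x unchanged).
Row 8 as worked: o p k o p k o p k o p
The 3rd stitch worked is k.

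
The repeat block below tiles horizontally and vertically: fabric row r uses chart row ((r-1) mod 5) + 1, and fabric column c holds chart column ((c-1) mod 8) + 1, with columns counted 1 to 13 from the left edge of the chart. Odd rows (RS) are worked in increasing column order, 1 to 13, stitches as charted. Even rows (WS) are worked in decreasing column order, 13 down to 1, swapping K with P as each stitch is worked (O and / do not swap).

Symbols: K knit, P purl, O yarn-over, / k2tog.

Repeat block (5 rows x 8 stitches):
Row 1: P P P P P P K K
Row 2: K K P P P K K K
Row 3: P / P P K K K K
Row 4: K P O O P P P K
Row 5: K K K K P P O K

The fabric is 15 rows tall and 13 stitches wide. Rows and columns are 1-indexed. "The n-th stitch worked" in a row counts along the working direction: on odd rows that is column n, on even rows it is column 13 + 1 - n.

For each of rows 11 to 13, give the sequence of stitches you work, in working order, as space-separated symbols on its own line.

== ROWS AS WORKED ==
P P P P P P K K P P P P P
K K K P P P P P K K K P P
P / P P K K K K P / P P K

Derivation:
Row 11: chart row 1, RS - tile across columns 1-13 and work as-is.
Row 12: chart row 2, WS - tiled (columns 1-13): K K P P P K K K K K P P P; work from column 13 back to 1 with K<->P swapped.
Row 13: chart row 3, RS - tile across columns 1-13 and work as-is.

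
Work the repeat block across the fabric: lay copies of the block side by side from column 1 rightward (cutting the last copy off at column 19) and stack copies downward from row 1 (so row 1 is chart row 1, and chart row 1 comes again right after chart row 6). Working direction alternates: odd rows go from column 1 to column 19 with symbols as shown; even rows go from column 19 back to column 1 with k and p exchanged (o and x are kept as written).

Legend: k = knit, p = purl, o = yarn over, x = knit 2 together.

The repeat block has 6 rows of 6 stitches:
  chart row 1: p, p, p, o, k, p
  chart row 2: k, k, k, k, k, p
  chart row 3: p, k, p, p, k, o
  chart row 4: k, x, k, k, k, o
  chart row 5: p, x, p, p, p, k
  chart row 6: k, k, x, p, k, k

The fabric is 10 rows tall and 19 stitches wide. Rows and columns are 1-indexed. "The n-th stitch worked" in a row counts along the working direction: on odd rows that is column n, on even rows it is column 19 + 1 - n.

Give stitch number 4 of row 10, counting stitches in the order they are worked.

Row 10 uses chart row ((10-1) mod 6)+1 = 4. Row 10 is even, so WS.
Chart row 4 tiled across columns 1-19: k x k k k o k x k k k o k x k k k o k
WS row: flip the tiled sequence (start at column 19) and apply k<->p; o and x stay.
Row 10 as worked: p o p p p x p o p p p x p o p p p x p
Stitch 4 in working order -> p

Stitch:
p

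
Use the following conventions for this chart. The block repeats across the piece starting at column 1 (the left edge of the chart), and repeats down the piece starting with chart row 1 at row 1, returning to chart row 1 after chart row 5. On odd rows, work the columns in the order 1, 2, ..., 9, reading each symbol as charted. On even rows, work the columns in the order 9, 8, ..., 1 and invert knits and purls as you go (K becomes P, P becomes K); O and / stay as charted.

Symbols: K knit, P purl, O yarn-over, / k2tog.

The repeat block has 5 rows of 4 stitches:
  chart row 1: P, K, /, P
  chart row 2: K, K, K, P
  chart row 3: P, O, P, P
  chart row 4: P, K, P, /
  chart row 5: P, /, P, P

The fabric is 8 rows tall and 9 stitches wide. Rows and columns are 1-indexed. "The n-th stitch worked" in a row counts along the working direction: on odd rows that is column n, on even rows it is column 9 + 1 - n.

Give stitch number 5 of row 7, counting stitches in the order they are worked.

For row 7: chart row = ((7-1) mod 5) + 1 = 2; this is a RS (odd) row.
Chart row 2 tiled across columns 1-9: K K K P K K K P K
RS: work column 1 to column 9, symbols as charted — the tiled row is the row as worked.
The 5th stitch worked is K.

== STITCH ==
K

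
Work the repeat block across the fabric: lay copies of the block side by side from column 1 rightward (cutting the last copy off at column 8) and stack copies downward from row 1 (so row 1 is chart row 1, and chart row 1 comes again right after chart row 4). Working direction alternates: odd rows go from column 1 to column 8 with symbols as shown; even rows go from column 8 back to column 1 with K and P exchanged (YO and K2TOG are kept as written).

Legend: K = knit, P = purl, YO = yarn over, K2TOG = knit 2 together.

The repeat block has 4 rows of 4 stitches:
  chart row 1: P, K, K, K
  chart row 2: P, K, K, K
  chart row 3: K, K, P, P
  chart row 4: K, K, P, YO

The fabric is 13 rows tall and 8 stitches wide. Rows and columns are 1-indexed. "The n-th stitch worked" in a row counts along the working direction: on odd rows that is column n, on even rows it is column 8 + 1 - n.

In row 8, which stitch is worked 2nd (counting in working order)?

== STITCH ==
K

Derivation:
Row 8: (8-1) mod 4 = 3, so use chart row 4. Even row -> WS.
Chart row 4 tiled across columns 1-8: K K P YO K K P YO
WS: work from column 8 back to column 1 (reverse the tiled row), swapping K<->P (YO and K2TOG unchanged).
Row 8 as worked: YO K P P YO K P P
Counting 2 along the worked row gives K.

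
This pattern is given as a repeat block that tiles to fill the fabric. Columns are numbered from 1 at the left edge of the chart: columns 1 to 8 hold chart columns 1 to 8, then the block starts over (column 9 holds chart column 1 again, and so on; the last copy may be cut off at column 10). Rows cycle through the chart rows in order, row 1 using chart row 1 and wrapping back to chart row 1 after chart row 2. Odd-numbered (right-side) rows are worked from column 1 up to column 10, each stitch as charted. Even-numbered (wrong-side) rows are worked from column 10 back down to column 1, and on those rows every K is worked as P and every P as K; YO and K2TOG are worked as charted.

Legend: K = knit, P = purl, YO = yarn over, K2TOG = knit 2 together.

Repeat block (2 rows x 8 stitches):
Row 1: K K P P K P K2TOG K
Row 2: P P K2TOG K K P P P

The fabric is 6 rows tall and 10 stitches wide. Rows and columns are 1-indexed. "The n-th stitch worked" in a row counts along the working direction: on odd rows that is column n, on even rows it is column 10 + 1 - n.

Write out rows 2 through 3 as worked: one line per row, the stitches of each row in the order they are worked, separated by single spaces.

== ROWS AS WORKED ==
K K K K K P P K2TOG K K
K K P P K P K2TOG K K K

Derivation:
Row 2: chart row 2, WS - tiled (columns 1-10): P P K2TOG K K P P P P P; work from column 10 back to 1 with K<->P swapped.
Row 3: chart row 1, RS - tile across columns 1-10 and work as-is.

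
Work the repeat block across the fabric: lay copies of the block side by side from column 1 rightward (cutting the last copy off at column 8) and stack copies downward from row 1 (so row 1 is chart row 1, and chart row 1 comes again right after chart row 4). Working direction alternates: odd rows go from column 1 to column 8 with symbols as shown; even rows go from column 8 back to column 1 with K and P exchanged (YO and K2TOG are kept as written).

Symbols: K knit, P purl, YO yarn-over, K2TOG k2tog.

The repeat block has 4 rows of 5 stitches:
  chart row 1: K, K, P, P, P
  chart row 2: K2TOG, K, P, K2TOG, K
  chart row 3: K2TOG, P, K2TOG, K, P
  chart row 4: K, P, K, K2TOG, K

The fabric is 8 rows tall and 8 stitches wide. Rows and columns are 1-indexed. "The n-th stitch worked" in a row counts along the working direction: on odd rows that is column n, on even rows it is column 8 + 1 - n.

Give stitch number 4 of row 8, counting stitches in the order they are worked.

Stitch:
P

Derivation:
For row 8: chart row = ((8-1) mod 4) + 1 = 4; this is a WS (even) row.
Chart row 4 tiled across columns 1-8: K P K K2TOG K K P K
WS: work from column 8 back to column 1 (reverse the tiled row), swapping K<->P (YO and K2TOG unchanged).
Row 8 as worked: P K P P K2TOG P K P
Stitch 4 in working order -> P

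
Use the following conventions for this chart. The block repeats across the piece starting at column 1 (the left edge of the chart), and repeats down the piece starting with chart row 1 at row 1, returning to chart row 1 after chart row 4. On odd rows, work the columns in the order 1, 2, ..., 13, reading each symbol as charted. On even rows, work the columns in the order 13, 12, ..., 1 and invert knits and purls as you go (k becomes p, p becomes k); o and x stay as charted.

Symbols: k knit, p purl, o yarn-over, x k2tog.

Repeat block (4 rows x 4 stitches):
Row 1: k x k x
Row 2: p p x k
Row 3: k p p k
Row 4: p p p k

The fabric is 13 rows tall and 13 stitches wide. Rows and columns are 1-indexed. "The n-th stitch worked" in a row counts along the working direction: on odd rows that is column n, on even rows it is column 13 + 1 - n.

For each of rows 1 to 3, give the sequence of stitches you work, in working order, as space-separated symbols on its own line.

Row 1: chart row 1, RS - tile across columns 1-13 and work as-is.
Row 2: chart row 2, WS - tiled (columns 1-13): p p x k p p x k p p x k p; work from column 13 back to 1 with k<->p swapped.
Row 3: chart row 3, RS - tile across columns 1-13 and work as-is.

Rows as worked:
k x k x k x k x k x k x k
k p x k k p x k k p x k k
k p p k k p p k k p p k k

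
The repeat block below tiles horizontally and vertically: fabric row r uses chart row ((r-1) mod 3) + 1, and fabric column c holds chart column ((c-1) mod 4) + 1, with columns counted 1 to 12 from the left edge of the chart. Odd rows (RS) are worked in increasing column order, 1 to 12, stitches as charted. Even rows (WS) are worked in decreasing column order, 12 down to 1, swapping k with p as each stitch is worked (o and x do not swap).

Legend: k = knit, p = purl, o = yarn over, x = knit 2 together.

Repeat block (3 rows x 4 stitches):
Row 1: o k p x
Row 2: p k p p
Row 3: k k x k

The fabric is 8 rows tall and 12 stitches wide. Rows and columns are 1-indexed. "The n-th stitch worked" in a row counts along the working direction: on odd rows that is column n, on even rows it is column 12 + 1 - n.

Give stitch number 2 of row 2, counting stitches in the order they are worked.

Row 2: (2-1) mod 3 = 1, so use chart row 2. Even row -> WS.
Chart row 2 tiled across columns 1-12: p k p p p k p p p k p p
WS: work from column 12 back to column 1 (reverse the tiled row), swapping k<->p (o and x unchanged).
Row 2 as worked: k k p k k k p k k k p k
Stitch 2 in working order -> k

== STITCH ==
k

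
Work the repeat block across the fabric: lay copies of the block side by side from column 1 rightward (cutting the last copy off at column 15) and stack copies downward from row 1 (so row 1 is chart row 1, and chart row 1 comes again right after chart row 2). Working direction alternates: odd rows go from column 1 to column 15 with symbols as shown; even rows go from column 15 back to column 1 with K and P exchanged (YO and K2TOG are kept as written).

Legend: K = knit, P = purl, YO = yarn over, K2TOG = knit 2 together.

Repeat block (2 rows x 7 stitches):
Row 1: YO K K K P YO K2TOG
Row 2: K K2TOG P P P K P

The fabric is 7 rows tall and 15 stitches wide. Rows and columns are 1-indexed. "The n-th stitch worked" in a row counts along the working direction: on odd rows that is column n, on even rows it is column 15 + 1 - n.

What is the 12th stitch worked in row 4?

Row 4: (4-1) mod 2 = 1, so use chart row 2. Even row -> WS.
Chart row 2 tiled across columns 1-15: K K2TOG P P P K P K K2TOG P P P K P K
WS row: flip the tiled sequence (start at column 15) and apply K<->P; YO and K2TOG stay.
Row 4 as worked: P K P K K K K2TOG P K P K K K K2TOG P
Stitch 12 in working order -> K

== STITCH ==
K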